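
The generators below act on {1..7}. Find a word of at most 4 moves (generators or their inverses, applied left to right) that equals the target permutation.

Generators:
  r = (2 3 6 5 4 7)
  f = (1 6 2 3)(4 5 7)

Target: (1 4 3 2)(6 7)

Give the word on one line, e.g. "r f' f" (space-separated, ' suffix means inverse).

  after f': (1 3 2 6)(4 7 5)
  after f': (1 2)(3 6)(4 5 7)
  after r': (1 7 5 4 6 2)
  after r': (1 4 3 2)(6 7)

f' f' r' r'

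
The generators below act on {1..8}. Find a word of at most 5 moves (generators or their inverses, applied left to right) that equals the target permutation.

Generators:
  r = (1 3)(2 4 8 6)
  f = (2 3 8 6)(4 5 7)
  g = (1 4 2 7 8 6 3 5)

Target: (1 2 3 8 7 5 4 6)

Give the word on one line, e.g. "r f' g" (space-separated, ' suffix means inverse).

  after r: (1 3)(2 4 8 6)
  after g: (1 5)(3 4 6 7 8)
  after f': (1 4 8 2 6 5)(3 7)
  after g: (1 2 3 8 7 5 4 6)

r g f' g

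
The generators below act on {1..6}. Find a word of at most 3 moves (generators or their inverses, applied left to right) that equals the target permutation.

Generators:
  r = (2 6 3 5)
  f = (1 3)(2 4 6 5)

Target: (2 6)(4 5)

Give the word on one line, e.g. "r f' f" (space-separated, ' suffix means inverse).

f f

  after f: (1 3)(2 4 6 5)
  after f: (2 6)(4 5)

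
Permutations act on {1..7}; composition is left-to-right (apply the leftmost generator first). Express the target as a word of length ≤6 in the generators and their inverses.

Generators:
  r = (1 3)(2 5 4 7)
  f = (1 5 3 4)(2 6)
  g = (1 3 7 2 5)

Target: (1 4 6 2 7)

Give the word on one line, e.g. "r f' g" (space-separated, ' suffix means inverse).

g r' r' f

  after g: (1 3 7 2 5)
  after r': (3 4 5)
  after r': (1 3 5)(2 7 4)
  after f: (1 4 6 2 7)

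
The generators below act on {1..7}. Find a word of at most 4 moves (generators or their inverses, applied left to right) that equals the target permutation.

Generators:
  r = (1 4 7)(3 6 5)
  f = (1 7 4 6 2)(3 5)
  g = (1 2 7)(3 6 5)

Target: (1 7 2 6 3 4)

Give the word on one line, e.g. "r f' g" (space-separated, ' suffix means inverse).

  after r: (1 4 7)(3 6 5)
  after f': (1 7 2 6 3 4)

r f'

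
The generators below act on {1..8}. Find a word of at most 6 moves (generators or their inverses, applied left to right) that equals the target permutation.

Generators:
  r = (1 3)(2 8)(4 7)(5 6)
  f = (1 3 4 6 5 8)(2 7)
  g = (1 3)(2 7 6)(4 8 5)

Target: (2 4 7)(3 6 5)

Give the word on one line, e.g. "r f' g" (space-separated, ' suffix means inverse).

g f' g r'

  after g: (1 3)(2 7 6)(4 8 5)
  after f': (3 8 6 7 4 5)
  after g: (1 3 5)(2 7 8)
  after r': (2 4 7)(3 6 5)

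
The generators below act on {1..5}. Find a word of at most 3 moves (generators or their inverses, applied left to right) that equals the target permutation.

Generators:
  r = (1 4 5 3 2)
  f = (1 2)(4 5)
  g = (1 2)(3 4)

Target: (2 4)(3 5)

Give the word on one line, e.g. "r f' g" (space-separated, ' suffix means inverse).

g r

  after g: (1 2)(3 4)
  after r: (2 4)(3 5)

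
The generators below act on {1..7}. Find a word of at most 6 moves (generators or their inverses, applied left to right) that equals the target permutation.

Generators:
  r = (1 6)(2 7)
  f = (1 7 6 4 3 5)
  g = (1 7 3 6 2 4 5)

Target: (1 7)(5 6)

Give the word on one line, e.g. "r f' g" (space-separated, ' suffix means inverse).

  after r': (1 6)(2 7)
  after f: (1 4 3 5)(2 6 7)
  after f: (1 3)(2 4 5 7)
  after r: (1 3 6)(2 4 5)
  after g': (1 7)(5 6)

r' f f r g'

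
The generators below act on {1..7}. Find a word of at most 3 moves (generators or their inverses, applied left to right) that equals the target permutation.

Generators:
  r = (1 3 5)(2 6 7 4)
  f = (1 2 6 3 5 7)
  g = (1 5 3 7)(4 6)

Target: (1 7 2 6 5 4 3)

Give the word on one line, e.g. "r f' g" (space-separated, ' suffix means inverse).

  after r': (1 5 3)(2 4 7 6)
  after f': (1 3 7 2 4 5 6)
  after g: (1 7 2 6 5 4 3)

r' f' g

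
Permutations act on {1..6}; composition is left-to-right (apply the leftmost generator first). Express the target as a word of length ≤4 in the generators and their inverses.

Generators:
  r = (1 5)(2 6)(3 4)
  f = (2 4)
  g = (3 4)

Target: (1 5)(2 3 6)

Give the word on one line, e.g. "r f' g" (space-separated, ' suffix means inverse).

g f' r

  after g: (3 4)
  after f': (2 4 3)
  after r: (1 5)(2 3 6)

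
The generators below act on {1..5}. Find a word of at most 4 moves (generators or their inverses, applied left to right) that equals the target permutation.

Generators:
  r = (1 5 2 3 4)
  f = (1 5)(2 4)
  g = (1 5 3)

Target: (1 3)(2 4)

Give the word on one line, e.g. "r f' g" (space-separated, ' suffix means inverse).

f g' g'

  after f: (1 5)(2 4)
  after g': (2 4)(3 5)
  after g': (1 3)(2 4)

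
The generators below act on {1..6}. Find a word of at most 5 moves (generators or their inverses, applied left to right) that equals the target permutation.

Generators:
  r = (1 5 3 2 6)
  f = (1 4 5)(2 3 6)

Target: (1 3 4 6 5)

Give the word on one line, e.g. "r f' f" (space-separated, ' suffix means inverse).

  after f': (1 5 4)(2 6 3)
  after r: (1 3 6 2)(4 5)
  after r: (1 2 5 4 3)
  after r: (1 6)(2 3 5 4)
  after f': (1 3 4 6 5)

f' r r r f'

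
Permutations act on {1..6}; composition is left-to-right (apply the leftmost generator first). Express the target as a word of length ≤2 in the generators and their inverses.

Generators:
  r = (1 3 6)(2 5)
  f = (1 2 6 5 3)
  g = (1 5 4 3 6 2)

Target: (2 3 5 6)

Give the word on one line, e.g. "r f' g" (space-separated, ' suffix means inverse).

  after r: (1 3 6)(2 5)
  after f: (2 3 5 6)

r f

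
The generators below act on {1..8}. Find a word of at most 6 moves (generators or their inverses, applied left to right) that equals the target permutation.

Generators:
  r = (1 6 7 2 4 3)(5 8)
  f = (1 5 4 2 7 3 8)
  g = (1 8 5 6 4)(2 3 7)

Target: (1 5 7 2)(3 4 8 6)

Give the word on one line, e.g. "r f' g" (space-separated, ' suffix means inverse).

r' f r' g' r'

  after r': (1 3 4 2 7 6)(5 8)
  after f: (1 8 4 7 6 5)(2 3)
  after r': (1 5 3 7)(2 4 6 8)
  after g': (1 8 7 4 5 2 6)
  after r': (1 5 7 2)(3 4 8 6)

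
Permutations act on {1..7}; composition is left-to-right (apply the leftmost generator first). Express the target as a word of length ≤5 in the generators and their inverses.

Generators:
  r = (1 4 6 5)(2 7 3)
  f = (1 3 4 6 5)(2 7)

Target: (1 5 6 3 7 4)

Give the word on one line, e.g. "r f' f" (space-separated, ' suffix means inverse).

r' r' f

  after r': (1 5 6 4)(2 3 7)
  after r': (1 6)(2 7 3)(4 5)
  after f: (1 5 6 3 7 4)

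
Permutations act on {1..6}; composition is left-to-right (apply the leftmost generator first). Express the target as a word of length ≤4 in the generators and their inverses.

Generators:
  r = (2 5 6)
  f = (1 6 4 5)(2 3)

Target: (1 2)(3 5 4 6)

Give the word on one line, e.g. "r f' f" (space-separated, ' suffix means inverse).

r f r' r'

  after r: (2 5 6)
  after f: (1 6 3 2)(4 5)
  after r': (1 5 4 2)(3 6)
  after r': (1 2)(3 5 4 6)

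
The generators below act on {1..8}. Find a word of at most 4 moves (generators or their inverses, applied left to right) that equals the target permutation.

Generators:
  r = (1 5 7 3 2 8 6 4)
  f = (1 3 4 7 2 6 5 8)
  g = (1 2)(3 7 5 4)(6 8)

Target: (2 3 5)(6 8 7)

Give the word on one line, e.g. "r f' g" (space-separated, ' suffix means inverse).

  after f: (1 3 4 7 2 6 5 8)
  after g: (1 7)(2 8)(4 5 6)
  after r': (1 5 8 3 7 4)
  after r': (2 3 5)(6 8 7)

f g r' r'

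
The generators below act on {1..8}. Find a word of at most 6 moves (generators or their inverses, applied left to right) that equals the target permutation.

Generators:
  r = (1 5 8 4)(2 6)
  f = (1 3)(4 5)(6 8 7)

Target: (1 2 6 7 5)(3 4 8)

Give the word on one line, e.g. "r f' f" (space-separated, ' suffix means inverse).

r r f' r'

  after r: (1 5 8 4)(2 6)
  after r: (1 8)(4 5)
  after f': (1 6 7 8 3)
  after r': (1 2 6 7 5)(3 4 8)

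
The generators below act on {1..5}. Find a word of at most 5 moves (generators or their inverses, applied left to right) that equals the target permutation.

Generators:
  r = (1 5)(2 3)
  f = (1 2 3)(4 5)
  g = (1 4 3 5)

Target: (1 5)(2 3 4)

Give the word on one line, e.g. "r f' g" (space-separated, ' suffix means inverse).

g g g f' f'

  after g: (1 4 3 5)
  after g: (1 3)(4 5)
  after g: (1 5 3 4)
  after f': (1 4 3 5 2)
  after f': (1 5)(2 3 4)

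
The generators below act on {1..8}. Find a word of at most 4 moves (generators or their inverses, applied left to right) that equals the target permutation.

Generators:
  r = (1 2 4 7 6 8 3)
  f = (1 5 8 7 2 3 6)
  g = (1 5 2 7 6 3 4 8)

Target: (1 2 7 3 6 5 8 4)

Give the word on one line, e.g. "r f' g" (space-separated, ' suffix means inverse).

  after g: (1 5 2 7 6 3 4 8)
  after r': (1 5)(2 4 6 8 3)
  after f': (2 4 3 7 8)(5 6)
  after r: (1 2 7 3 6 5 8 4)

g r' f' r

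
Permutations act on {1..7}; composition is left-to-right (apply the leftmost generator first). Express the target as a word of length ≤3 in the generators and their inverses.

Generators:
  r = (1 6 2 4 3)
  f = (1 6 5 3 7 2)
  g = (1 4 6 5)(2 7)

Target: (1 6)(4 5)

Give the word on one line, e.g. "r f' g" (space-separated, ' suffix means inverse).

g g

  after g: (1 4 6 5)(2 7)
  after g: (1 6)(4 5)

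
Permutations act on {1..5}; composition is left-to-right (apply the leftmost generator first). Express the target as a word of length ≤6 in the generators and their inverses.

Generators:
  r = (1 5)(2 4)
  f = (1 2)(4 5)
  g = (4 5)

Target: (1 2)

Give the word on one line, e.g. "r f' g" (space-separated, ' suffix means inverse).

g f' g' g'

  after g: (4 5)
  after f': (1 2)
  after g': (1 2)(4 5)
  after g': (1 2)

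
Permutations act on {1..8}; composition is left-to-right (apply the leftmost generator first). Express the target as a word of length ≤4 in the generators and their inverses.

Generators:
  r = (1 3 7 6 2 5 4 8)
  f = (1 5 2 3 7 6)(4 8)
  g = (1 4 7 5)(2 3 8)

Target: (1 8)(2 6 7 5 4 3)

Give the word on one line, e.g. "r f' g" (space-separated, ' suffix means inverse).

f r r

  after f: (1 5 2 3 7 6)(4 8)
  after r: (1 4)(2 7)(3 6)
  after r: (1 8)(2 6 7 5 4 3)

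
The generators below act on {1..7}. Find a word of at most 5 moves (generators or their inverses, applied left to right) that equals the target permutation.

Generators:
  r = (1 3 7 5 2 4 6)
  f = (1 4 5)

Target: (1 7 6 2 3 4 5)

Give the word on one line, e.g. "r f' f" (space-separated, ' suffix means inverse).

r f' r f'

  after r: (1 3 7 5 2 4 6)
  after f': (1 3 7 4 6 5 2)
  after r: (1 7 6 2 3 5 4)
  after f': (1 7 6 2 3 4 5)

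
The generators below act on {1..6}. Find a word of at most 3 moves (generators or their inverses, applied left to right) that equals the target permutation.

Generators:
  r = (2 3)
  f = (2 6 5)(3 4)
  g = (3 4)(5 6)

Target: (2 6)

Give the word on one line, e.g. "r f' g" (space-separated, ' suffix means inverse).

f' g'

  after f': (2 5 6)(3 4)
  after g': (2 6)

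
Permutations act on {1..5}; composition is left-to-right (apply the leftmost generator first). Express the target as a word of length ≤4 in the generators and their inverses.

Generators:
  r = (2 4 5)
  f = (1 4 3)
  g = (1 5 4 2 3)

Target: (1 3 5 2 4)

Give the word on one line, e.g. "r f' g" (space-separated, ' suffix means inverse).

  after f': (1 3 4)
  after r: (1 3 5 2 4)

f' r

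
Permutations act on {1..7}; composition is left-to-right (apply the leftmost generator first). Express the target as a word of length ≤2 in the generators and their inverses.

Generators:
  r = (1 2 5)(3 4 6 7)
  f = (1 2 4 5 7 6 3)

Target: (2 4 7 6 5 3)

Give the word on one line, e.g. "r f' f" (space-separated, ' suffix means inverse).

  after r: (1 2 5)(3 4 6 7)
  after f': (2 4 7 6 5 3)

r f'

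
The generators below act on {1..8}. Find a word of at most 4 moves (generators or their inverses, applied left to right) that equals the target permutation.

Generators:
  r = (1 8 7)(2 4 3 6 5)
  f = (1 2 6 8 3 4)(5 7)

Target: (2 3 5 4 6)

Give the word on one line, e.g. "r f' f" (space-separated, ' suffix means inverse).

  after r': (1 7 8)(2 5 6 3 4)
  after r': (1 8 7)(2 6 4 5 3)
  after r': (2 3 5 4 6)

r' r' r'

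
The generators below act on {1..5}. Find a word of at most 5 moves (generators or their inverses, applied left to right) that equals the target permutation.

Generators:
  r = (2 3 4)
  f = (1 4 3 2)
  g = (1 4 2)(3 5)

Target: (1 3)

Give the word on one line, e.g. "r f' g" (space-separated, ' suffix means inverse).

  after g': (1 2 4)(3 5)
  after g': (1 4 2)
  after r: (1 2)(3 4)
  after f': (1 3)

g' g' r f'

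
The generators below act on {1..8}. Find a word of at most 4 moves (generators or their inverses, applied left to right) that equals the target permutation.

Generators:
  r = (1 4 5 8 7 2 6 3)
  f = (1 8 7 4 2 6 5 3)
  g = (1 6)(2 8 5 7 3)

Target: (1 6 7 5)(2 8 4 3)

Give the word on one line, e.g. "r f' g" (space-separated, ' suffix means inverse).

  after r': (1 3 6 2 7 8 5 4)
  after r': (1 6 7 5)(2 8 4 3)

r' r'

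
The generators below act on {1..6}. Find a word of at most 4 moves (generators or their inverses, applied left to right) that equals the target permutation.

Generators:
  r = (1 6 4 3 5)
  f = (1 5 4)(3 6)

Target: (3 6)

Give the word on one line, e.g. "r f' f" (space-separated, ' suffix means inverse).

  after f: (1 5 4)(3 6)
  after f: (1 4 5)
  after f: (3 6)

f f f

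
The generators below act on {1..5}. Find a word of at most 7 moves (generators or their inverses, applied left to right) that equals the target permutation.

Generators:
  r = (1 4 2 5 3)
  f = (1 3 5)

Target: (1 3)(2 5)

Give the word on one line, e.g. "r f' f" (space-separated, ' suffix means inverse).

  after r: (1 4 2 5 3)
  after f: (1 4 2)
  after r': (2 3 5)
  after f': (1 5 2)
  after f': (1 3)(2 5)

r f r' f' f'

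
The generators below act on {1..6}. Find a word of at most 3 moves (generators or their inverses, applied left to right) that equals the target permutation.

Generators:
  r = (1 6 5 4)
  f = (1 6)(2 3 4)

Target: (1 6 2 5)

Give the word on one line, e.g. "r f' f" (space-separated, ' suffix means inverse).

  after f': (1 6)(2 4 3)
  after r': (2 5 6 4 3)
  after f: (1 6 2 5)

f' r' f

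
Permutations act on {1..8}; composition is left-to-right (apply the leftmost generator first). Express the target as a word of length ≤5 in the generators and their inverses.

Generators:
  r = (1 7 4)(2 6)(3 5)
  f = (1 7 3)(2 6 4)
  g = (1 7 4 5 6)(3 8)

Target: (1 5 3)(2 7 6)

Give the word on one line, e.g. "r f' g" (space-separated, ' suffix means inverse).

  after r: (1 7 4)(2 6)(3 5)
  after g: (1 4 7 5 8 3 6 2)
  after g: (1 5 3)(2 7 6)

r g g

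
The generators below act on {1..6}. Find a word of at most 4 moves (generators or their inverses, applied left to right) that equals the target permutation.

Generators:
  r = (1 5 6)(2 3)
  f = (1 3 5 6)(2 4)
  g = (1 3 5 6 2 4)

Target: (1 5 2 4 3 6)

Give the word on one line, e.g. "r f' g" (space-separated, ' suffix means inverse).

f' r'

  after f': (1 6 5 3)(2 4)
  after r': (1 5 2 4 3 6)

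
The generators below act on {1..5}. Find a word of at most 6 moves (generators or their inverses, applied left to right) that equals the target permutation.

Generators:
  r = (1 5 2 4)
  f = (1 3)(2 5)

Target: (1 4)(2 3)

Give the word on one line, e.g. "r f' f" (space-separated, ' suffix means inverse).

  after f': (1 3)(2 5)
  after r': (1 3 4 2)
  after f': (2 3 4 5)
  after r': (1 4)(2 3)

f' r' f' r'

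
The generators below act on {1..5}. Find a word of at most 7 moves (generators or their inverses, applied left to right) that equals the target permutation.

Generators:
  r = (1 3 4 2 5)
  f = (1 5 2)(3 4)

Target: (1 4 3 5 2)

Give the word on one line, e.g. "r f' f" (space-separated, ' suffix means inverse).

  after f': (1 2 5)(3 4)
  after f': (1 5 2)
  after f': (3 4)
  after r: (1 3 2 5)
  after f': (1 4 3 5 2)

f' f' f' r f'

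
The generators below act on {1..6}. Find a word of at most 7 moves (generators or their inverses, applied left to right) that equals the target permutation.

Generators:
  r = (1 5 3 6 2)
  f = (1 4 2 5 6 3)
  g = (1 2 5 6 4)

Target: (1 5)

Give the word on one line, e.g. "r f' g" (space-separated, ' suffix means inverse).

f' r f' g' f

  after f': (1 3 6 5 2 4)
  after r: (1 6 3 2 4 5)
  after f': (1 5 3 4 2)
  after g': (1 2 4)(3 6 5)
  after f: (1 5)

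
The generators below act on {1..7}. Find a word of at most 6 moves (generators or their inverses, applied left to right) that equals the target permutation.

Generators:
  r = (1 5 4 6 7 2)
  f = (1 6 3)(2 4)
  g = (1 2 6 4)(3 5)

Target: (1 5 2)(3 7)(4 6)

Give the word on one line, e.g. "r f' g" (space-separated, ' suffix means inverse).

r' f' r f g

  after r': (1 2 7 6 4 5)
  after f': (1 4 5 3 6 2 7)
  after r: (1 6)(3 7 5)
  after f: (1 3 7 5)(2 4)
  after g: (1 5 2)(3 7)(4 6)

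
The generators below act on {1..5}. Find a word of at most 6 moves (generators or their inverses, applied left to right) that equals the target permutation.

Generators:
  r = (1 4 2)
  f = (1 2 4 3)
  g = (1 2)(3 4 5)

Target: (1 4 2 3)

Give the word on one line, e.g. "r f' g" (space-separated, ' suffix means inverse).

r' r' f' r'

  after r': (1 2 4)
  after r': (1 4 2)
  after f': (1 2 3 4)
  after r': (1 4 2 3)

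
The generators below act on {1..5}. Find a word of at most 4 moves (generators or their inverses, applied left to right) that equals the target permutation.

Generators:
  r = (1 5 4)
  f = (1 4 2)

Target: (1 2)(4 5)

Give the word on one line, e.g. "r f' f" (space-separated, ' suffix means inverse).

f' r

  after f': (1 2 4)
  after r: (1 2)(4 5)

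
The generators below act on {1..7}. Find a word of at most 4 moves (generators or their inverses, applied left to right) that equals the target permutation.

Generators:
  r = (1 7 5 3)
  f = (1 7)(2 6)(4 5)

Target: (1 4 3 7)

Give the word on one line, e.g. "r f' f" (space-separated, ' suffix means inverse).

f r f

  after f: (1 7)(2 6)(4 5)
  after r: (1 5 4 3)(2 6)
  after f: (1 4 3 7)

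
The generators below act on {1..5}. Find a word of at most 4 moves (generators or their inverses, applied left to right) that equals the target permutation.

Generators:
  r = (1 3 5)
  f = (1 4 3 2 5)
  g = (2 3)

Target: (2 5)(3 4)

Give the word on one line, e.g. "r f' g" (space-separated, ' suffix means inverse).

r' f

  after r': (1 5 3)
  after f: (2 5)(3 4)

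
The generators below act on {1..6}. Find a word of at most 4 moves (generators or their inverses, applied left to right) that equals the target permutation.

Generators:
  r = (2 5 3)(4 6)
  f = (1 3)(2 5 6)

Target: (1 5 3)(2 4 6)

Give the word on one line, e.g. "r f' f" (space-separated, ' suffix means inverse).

  after f': (1 3)(2 6 5)
  after r': (1 5 3)(2 4 6)

f' r'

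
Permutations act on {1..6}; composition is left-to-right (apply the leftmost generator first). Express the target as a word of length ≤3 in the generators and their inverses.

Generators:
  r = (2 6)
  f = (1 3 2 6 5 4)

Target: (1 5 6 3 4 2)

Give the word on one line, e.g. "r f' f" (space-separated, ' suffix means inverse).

  after f': (1 4 5 6 2 3)
  after f': (1 5 2)(3 4 6)
  after r': (1 5 6 3 4 2)

f' f' r'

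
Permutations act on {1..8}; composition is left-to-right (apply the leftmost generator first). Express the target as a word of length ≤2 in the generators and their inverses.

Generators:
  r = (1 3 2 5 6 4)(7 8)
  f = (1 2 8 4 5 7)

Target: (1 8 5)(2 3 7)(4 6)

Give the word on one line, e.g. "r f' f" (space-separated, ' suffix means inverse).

  after r': (1 4 6 5 2 3)(7 8)
  after f': (1 8 5)(2 3 7)(4 6)

r' f'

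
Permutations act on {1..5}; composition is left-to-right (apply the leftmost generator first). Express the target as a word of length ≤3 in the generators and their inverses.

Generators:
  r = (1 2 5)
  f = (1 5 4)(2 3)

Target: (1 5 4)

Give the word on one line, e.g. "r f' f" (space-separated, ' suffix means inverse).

  after f': (1 4 5)(2 3)
  after f': (1 5 4)

f' f'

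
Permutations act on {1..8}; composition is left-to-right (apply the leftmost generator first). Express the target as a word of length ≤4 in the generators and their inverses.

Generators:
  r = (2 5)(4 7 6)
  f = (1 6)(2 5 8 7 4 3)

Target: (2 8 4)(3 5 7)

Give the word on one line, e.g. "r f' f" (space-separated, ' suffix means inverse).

  after f: (1 6)(2 5 8 7 4 3)
  after f: (2 8 4)(3 5 7)

f f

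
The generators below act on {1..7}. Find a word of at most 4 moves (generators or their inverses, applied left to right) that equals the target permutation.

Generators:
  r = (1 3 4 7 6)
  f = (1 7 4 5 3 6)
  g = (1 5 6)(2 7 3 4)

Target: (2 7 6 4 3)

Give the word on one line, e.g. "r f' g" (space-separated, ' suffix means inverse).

  after r': (1 6 7 4 3)
  after f: (3 7 5)(4 6)
  after r': (1 6 3 4 7 5)
  after g: (2 7 6 4 3)

r' f r' g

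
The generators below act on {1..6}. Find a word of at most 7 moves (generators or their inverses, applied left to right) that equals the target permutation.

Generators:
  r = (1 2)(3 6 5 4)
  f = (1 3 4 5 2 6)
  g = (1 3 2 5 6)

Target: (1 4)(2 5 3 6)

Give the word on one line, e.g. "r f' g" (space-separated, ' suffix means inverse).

r' f' g r f'

  after r': (1 2)(3 4 5 6)
  after f': (1 5 2 6)
  after g: (1 6 3 2)
  after r: (1 5 4 3)
  after f': (1 4)(2 5 3 6)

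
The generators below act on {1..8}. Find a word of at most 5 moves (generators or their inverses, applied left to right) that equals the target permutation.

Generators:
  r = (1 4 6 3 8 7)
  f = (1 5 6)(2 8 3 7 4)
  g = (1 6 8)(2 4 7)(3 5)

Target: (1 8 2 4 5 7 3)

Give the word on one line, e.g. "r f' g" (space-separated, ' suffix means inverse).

r g' f

  after r: (1 4 6 3 8 7)
  after g': (1 2 7 8 4)(3 6 5)
  after f: (1 8 2 4 5 7 3)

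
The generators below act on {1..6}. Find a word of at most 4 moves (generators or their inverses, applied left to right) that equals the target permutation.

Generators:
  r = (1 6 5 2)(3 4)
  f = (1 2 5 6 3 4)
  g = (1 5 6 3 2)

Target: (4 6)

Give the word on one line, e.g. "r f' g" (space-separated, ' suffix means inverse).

f r

  after f: (1 2 5 6 3 4)
  after r: (4 6)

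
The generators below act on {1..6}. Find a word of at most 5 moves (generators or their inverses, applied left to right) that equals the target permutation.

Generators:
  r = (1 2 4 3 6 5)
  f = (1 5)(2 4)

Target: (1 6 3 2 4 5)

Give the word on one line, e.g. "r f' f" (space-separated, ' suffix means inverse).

f r' f'

  after f: (1 5)(2 4)
  after r': (1 6 3 4)
  after f': (1 6 3 2 4 5)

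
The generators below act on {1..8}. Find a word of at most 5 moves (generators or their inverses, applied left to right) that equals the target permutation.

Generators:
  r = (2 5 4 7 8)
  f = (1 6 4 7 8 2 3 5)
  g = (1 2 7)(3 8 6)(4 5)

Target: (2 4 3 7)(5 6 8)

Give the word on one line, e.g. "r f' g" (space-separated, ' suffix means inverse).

  after g: (1 2 7)(3 8 6)(4 5)
  after r: (1 5 7)(2 8 6 3)
  after g: (1 4 5)(2 6 8 3 7)
  after r': (1 5)(2 6 7 8 3 4)
  after f: (2 4 3 7)(5 6 8)

g r g r' f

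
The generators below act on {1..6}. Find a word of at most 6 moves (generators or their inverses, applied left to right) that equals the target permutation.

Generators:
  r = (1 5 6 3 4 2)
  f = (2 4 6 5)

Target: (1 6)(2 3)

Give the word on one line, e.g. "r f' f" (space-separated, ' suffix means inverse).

f' f' r f'

  after f': (2 5 6 4)
  after f': (2 6)(4 5)
  after r: (1 5 2 3 4 6)
  after f': (1 6)(2 3)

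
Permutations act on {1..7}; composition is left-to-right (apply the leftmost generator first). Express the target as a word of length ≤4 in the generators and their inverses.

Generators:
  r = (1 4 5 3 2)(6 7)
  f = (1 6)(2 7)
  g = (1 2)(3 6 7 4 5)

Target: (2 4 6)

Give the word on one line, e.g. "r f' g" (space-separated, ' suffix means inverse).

g' r

  after g': (1 2)(3 5 4 7 6)
  after r: (2 4 6)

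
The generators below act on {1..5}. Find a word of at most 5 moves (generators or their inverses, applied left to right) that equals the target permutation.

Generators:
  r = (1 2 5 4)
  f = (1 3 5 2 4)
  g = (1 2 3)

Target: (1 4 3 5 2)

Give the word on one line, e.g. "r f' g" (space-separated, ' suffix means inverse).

g' r f r

  after g': (1 3 2)
  after r: (1 3 5 4)
  after f: (1 5)(2 4 3)
  after r: (1 4 3 5 2)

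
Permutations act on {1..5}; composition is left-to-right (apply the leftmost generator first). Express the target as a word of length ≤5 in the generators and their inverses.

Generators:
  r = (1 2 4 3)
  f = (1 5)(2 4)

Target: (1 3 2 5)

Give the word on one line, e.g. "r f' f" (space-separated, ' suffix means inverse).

r' f' f' f'

  after r': (1 3 4 2)
  after f': (1 3 2 5)
  after f': (1 3 4 2)
  after f': (1 3 2 5)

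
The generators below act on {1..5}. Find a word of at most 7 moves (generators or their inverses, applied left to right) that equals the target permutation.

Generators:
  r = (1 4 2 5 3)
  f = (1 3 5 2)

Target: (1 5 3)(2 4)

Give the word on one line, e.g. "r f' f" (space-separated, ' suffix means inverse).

f' r' r' f' f'

  after f': (1 2 5 3)
  after r': (1 4)
  after r': (2 4 3 5)
  after f': (1 2 4)
  after f': (1 5 3)(2 4)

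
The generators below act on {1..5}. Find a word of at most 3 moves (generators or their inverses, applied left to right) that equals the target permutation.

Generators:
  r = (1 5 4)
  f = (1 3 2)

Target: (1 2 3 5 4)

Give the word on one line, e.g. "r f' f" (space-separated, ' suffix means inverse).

f' r

  after f': (1 2 3)
  after r: (1 2 3 5 4)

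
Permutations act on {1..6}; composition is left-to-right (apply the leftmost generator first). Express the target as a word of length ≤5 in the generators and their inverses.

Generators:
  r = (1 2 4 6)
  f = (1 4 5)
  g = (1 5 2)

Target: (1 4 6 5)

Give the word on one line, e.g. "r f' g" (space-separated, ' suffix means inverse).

  after g': (1 2 5)
  after r: (1 4 6)(2 5)
  after g: (1 4 6 5)

g' r g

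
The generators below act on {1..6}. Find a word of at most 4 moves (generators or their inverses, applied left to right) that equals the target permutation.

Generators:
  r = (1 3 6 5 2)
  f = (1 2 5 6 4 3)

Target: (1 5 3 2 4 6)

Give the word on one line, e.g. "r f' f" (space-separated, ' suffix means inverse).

  after r: (1 3 6 5 2)
  after r: (1 6 2 3 5)
  after f': (1 5 3 2 4 6)

r r f'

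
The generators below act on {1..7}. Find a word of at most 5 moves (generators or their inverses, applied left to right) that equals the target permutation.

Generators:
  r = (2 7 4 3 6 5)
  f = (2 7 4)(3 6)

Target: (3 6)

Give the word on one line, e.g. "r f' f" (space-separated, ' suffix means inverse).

f f f

  after f: (2 7 4)(3 6)
  after f: (2 4 7)
  after f: (3 6)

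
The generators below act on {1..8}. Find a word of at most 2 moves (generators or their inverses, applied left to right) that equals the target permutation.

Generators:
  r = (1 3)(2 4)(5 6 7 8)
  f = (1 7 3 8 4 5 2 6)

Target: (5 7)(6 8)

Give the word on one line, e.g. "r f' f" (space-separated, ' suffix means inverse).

r r

  after r: (1 3)(2 4)(5 6 7 8)
  after r: (5 7)(6 8)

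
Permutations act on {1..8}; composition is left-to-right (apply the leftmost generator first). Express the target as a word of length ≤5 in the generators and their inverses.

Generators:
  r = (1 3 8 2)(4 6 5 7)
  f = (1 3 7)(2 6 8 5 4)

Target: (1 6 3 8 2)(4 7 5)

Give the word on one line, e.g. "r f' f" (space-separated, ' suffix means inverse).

f r' r' f

  after f: (1 3 7)(2 6 8 5 4)
  after r': (2 4 8 6 3 5 7)
  after r': (1 2 7 8 4 3 6)
  after f: (1 6 3 8 2)(4 7 5)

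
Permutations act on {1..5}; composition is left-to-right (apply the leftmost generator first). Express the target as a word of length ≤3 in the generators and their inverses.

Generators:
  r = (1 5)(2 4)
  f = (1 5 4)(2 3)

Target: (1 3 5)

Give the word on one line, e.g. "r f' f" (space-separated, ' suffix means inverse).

f' r f'

  after f': (1 4 5)(2 3)
  after r: (1 2 3 4)
  after f': (1 3 5)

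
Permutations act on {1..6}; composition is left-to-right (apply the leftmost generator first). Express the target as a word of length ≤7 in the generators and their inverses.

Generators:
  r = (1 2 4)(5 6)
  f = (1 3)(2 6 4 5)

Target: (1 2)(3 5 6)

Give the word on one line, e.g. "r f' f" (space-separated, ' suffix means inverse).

f' r' f r' r'

  after f': (1 3)(2 5 4 6)
  after r': (1 3 4 5 2 6)
  after f: (2 4)(3 5 6)
  after r': (1 4)(3 6)
  after r': (1 2)(3 5 6)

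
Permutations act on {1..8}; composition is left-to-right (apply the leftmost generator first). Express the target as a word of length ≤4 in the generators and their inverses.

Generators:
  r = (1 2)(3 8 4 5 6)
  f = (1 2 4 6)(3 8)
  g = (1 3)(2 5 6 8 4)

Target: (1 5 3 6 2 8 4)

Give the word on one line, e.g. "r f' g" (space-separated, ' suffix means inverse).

  after r: (1 2)(3 8 4 5 6)
  after g: (1 5 8 2 3 4 6)
  after f: (1 5 3 6 2 8 4)

r g f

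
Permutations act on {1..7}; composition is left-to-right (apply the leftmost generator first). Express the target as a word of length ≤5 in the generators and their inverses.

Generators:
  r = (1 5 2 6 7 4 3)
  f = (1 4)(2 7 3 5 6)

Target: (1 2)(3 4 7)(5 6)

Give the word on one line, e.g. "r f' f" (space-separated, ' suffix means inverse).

f' r f' r' r'

  after f': (1 4)(2 6 5 3 7)
  after r: (1 3 4 5)(2 7 6)
  after f': (1 7 5 4 3)
  after r': (1 6 2 5 7)
  after r': (1 2)(3 4 7)(5 6)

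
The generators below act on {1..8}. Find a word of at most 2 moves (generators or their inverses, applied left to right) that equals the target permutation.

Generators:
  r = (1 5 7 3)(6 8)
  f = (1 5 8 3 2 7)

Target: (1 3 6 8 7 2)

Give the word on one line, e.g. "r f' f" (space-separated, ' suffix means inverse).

f' r

  after f': (1 7 2 3 8 5)
  after r: (1 3 6 8 7 2)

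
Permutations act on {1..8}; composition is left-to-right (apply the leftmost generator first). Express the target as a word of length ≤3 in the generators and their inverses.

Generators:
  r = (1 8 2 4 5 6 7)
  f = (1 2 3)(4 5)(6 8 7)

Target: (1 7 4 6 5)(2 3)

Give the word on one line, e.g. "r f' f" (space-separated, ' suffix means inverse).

r' r' f'

  after r': (1 7 6 5 4 2 8)
  after r': (1 6 4 8 7 5 2)
  after f': (1 7 4 6 5)(2 3)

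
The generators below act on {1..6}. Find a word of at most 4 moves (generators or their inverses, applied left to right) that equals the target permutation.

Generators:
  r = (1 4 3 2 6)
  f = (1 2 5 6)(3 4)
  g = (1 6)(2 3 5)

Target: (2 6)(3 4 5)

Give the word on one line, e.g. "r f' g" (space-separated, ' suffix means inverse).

  after f': (1 6 5 2)(3 4)
  after g: (2 6)(3 4 5)

f' g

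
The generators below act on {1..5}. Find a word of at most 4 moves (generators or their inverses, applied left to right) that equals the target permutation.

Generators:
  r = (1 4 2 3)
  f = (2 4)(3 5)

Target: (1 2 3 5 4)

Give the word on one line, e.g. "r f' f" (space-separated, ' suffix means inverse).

f r r

  after f: (2 4)(3 5)
  after r: (1 4 3 5)
  after r: (1 2 3 5 4)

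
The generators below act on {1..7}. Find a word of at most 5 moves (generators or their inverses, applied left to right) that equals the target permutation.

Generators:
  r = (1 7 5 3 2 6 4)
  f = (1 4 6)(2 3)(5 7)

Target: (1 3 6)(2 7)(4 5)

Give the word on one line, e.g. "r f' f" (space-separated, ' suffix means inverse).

  after f': (1 6 4)(2 3)(5 7)
  after r: (1 4 7 3 6)
  after f: (1 6 4 5 7 2 3)
  after r': (1 2 5)(3 4 7)
  after f: (1 3 6)(2 7)(4 5)

f' r f r' f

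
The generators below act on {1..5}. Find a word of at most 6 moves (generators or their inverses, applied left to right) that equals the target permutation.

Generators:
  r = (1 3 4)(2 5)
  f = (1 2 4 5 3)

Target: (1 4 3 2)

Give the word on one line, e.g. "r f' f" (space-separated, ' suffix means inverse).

  after r: (1 3 4)(2 5)
  after r: (1 4 3)
  after f': (1 2)(4 5)
  after f': (2 3 5)
  after r': (1 4 3 2)

r r f' f' r'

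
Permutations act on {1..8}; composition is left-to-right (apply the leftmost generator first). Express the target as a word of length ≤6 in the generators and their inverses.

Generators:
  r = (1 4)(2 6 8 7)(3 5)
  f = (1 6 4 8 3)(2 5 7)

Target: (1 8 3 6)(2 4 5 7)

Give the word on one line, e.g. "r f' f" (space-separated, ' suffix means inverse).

  after r': (1 4)(2 7 8 6)(3 5)
  after r': (2 8)(6 7)
  after r': (1 4)(2 6 8 7)(3 5)
  after f': (1 6 4 3 2)(5 8)
  after r: (1 8 3 6)(2 4 5 7)

r' r' r' f' r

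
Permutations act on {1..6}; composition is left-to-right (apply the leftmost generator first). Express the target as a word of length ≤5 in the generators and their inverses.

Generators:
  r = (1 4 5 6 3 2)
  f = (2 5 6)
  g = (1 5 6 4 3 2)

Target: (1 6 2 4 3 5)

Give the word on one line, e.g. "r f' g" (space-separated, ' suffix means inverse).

  after g: (1 5 6 4 3 2)
  after g: (1 6 3)(2 5 4)
  after r': (1 5)(2 4 3)
  after f': (1 2 4 3 6 5)
  after f': (1 6 2 4 3 5)

g g r' f' f'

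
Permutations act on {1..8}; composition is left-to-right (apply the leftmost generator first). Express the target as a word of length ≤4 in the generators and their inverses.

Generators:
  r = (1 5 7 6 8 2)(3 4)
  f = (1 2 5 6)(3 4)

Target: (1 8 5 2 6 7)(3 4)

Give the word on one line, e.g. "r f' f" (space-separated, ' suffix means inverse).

f' r f

  after f': (1 6 5 2)(3 4)
  after r: (1 8 2 5)(6 7)
  after f: (1 8 5 2 6 7)(3 4)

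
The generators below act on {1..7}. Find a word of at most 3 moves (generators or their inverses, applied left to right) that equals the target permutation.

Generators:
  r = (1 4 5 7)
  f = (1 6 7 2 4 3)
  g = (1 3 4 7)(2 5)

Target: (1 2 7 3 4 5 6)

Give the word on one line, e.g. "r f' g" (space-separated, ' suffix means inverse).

r f'

  after r: (1 4 5 7)
  after f': (1 2 7 3 4 5 6)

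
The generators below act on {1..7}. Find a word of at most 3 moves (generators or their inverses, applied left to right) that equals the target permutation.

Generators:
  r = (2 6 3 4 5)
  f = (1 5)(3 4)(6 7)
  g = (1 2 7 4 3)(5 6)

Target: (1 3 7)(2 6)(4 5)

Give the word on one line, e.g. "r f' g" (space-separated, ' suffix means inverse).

g' g' r'

  after g': (1 3 4 7 2)(5 6)
  after g': (1 4 2 3 7)
  after r': (1 3 7)(2 6)(4 5)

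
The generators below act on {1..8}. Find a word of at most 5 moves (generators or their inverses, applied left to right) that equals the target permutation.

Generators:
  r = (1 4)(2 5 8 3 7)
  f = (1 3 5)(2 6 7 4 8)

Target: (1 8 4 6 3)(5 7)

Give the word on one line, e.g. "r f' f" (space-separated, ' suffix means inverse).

f r' r' r' f'

  after f: (1 3 5)(2 6 7 4 8)
  after r': (1 8 7)(2 6 3)(4 5)
  after r': (1 5)(2 6 8 3 7 4)
  after r': (1 2 6 5 4 7)
  after f': (1 8 4 6 3)(5 7)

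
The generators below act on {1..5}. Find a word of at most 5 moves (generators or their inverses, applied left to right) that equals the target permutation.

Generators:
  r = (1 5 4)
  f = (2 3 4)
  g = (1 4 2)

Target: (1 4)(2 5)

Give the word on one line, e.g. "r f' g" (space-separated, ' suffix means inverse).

r g r

  after r: (1 5 4)
  after g: (1 5 2)
  after r: (1 4)(2 5)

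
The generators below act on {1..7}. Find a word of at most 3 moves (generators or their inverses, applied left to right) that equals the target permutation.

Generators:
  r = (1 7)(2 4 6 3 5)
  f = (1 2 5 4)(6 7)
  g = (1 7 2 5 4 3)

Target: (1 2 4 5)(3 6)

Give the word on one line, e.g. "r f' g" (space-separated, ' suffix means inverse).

  after r': (1 7)(2 5 3 6 4)
  after g: (1 2 4 5)(3 6)

r' g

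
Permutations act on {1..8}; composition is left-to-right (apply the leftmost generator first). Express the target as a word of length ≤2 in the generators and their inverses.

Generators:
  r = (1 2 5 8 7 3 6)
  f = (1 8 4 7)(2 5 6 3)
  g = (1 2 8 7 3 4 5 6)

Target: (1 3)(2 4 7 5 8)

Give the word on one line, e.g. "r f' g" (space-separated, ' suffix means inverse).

  after f': (1 7 4 8)(2 3 6 5)
  after g: (1 3)(2 4 7 5 8)

f' g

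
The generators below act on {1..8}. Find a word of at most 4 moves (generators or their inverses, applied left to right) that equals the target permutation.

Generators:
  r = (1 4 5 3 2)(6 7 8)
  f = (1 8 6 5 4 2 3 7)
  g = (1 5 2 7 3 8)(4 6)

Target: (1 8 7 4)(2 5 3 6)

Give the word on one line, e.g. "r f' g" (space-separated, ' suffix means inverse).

  after g: (1 5 2 7 3 8)(4 6)
  after g: (1 2 3)(5 7 8)
  after r: (3 4 5 8)(6 7)
  after g': (1 8 7 4)(2 5 3 6)

g g r g'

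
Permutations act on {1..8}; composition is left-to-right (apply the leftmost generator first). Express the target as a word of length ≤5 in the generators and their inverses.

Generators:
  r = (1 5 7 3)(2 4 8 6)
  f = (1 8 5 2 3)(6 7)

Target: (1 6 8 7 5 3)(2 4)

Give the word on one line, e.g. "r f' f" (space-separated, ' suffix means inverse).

f' f' r'

  after f': (1 3 2 5 8)(6 7)
  after f': (1 2 8 3 5)
  after r': (1 6 8 7 5 3)(2 4)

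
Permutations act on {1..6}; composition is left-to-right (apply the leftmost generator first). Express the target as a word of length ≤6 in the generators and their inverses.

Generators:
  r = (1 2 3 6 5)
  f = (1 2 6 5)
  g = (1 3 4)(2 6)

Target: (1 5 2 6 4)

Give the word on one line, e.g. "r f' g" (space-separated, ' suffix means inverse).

g f r f g'

  after g: (1 3 4)(2 6)
  after f: (1 3 4 2 5)
  after r: (1 6 5 2)(3 4)
  after f: (1 5 6)(3 4)
  after g': (1 5 2 6 4)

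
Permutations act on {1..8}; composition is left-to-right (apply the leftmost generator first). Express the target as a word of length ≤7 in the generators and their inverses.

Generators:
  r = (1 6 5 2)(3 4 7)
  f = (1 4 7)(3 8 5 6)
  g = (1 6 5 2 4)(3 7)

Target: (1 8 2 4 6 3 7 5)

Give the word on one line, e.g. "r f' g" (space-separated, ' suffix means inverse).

r f' r g' f'

  after r: (1 6 5 2)(3 4 7)
  after f': (1 5 2 7 6 8 3)
  after r: (1 2 3 6 8 4 7 5)
  after g': (1 5 4 3)(2 7 6 8)
  after f': (1 8 2 4 6 3 7 5)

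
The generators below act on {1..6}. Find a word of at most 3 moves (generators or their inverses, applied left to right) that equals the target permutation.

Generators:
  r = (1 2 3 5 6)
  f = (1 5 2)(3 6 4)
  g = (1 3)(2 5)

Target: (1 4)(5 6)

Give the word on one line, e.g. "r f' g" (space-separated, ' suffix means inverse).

  after r': (1 6 5 3 2)
  after f: (1 4 3)(2 5 6)
  after g: (1 4)(5 6)

r' f g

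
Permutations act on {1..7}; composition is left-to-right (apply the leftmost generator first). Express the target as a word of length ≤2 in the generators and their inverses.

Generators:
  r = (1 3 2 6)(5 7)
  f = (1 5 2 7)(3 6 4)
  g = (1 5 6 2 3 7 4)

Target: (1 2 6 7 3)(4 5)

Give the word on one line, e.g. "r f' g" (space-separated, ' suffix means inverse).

  after g: (1 5 6 2 3 7 4)
  after f: (1 2 6 7 3)(4 5)

g f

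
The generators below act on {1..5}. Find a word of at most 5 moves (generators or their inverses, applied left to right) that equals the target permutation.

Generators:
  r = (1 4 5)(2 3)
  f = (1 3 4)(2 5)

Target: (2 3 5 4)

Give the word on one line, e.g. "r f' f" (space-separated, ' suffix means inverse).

f f r'

  after f: (1 3 4)(2 5)
  after f: (1 4 3)
  after r': (2 3 5 4)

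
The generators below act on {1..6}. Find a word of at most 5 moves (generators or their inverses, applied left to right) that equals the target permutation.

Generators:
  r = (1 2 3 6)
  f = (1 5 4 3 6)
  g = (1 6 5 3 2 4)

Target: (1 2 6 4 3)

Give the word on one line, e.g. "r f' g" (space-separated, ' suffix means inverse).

f' r' g

  after f': (1 6 3 4 5)
  after r': (1 3 4 5 6 2)
  after g: (1 2 6 4 3)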